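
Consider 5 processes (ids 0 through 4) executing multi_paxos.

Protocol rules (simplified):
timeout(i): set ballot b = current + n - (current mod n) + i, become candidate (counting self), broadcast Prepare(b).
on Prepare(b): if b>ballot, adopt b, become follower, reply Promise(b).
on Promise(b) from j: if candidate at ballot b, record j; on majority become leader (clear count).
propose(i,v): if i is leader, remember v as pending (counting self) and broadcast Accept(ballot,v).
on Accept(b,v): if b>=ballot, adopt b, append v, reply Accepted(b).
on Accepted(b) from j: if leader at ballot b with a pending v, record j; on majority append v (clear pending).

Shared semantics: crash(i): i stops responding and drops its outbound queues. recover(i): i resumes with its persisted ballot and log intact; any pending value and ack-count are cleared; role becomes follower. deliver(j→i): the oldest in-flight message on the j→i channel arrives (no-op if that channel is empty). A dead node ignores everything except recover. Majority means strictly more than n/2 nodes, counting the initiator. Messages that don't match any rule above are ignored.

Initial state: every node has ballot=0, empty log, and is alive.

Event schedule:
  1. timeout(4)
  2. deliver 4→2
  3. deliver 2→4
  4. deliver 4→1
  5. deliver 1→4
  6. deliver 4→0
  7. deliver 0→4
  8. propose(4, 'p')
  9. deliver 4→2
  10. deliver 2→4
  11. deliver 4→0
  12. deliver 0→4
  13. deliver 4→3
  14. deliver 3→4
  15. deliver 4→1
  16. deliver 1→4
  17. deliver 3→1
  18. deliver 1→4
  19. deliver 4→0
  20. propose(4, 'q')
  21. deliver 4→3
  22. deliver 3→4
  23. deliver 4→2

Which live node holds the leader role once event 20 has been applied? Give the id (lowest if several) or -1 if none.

4

step 1 timeout(4): 4={cand,b=9,log=-}
step 2 deliver 4→2: 2={foll,b=9,log=-}
step 3 deliver 2→4: —
step 4 deliver 4→1: 1={foll,b=9,log=-}
step 5 deliver 1→4: 4={lead,b=9,log=-}
step 6 deliver 4→0: 0={foll,b=9,log=-}
step 7 deliver 0→4: —
step 8 propose(4,'p'): —
step 9 deliver 4→2: 2={foll,b=9,log=p}
step 10 deliver 2→4: —
step 11 deliver 4→0: 0={foll,b=9,log=p}
step 12 deliver 0→4: 4={lead,b=9,log=p}
step 13 deliver 4→3: 3={foll,b=9,log=-}
step 14 deliver 3→4: —
step 15 deliver 4→1: 1={foll,b=9,log=p}
step 16 deliver 1→4: —
step 17 deliver 3→1: —
step 18 deliver 1→4: —
step 19 deliver 4→0: —
step 20 propose(4,'q'): —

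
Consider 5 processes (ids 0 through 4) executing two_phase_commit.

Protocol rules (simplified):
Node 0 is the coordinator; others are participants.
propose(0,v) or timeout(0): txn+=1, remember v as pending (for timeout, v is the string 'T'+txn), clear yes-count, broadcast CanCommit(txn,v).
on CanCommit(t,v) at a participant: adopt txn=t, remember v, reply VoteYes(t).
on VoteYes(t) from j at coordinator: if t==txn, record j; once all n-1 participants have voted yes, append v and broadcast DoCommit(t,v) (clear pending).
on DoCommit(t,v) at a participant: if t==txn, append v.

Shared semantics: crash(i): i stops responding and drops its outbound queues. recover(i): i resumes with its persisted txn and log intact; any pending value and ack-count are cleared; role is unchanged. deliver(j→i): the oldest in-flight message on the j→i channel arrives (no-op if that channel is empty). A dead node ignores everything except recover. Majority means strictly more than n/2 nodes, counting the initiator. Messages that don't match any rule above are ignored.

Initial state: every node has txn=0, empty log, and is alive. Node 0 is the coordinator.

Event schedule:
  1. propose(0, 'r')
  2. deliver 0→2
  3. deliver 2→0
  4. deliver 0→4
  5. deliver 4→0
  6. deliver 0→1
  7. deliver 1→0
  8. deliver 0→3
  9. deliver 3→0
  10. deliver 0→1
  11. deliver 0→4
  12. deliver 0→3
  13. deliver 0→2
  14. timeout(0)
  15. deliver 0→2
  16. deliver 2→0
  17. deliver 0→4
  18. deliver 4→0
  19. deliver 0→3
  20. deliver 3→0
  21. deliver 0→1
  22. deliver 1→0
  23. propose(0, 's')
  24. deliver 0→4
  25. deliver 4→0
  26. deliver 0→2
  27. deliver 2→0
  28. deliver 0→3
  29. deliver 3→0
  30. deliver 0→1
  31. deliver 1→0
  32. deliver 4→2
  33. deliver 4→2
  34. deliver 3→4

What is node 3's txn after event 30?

1. propose(0,'r'):  <0:coor t1 ->
2. deliver 0→2:  <2:part t1 ->
3. deliver 2→0:  nop
4. deliver 0→4:  <4:part t1 ->
5. deliver 4→0:  nop
6. deliver 0→1:  <1:part t1 ->
7. deliver 1→0:  nop
8. deliver 0→3:  <3:part t1 ->
9. deliver 3→0:  <0:coor t1 r>
10. deliver 0→1:  <1:part t1 r>
11. deliver 0→4:  <4:part t1 r>
12. deliver 0→3:  <3:part t1 r>
13. deliver 0→2:  <2:part t1 r>
14. timeout(0):  <0:coor t2 r>
15. deliver 0→2:  <2:part t2 r>
16. deliver 2→0:  nop
17. deliver 0→4:  <4:part t2 r>
18. deliver 4→0:  nop
19. deliver 0→3:  <3:part t2 r>
20. deliver 3→0:  nop
21. deliver 0→1:  <1:part t2 r>
22. deliver 1→0:  <0:coor t2 r,T2>
23. propose(0,'s'):  <0:coor t3 r,T2>
24. deliver 0→4:  <4:part t2 r,T2>
25. deliver 4→0:  nop
26. deliver 0→2:  <2:part t2 r,T2>
27. deliver 2→0:  nop
28. deliver 0→3:  <3:part t2 r,T2>
29. deliver 3→0:  nop
30. deliver 0→1:  <1:part t2 r,T2>

2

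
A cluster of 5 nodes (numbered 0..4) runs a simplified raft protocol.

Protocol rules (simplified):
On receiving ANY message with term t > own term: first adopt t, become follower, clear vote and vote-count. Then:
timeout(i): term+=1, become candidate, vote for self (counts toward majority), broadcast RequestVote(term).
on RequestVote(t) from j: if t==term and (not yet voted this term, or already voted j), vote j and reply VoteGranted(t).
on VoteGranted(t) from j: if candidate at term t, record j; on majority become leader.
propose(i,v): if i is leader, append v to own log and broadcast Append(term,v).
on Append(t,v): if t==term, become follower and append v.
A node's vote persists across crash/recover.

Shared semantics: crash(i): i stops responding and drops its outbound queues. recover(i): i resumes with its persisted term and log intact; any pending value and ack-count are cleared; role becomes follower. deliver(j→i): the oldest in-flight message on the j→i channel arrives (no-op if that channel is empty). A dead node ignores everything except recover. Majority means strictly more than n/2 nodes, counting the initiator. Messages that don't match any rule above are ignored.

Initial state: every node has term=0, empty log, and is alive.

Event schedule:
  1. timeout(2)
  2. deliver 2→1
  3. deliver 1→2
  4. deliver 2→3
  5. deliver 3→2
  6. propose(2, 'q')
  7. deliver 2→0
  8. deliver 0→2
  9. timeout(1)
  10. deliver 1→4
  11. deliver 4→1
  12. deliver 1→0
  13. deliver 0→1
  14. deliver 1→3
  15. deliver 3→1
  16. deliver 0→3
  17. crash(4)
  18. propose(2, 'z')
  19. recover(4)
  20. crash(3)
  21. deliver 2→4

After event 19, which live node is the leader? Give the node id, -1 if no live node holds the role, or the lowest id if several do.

after 1 — timeout(2): n2:cand/t1/[-]
after 2 — deliver 2→1: n1:foll/t1/[-]
after 3 — deliver 1→2: ·
after 4 — deliver 2→3: n3:foll/t1/[-]
after 5 — deliver 3→2: n2:lead/t1/[-]
after 6 — propose(2,'q'): n2:lead/t1/[q]
after 7 — deliver 2→0: n0:foll/t1/[-]
after 8 — deliver 0→2: ·
after 9 — timeout(1): n1:cand/t2/[-]
after 10 — deliver 1→4: n4:foll/t2/[-]
after 11 — deliver 4→1: ·
after 12 — deliver 1→0: n0:foll/t2/[-]
after 13 — deliver 0→1: n1:lead/t2/[-]
after 14 — deliver 1→3: n3:foll/t2/[-]
after 15 — deliver 3→1: ·
after 16 — deliver 0→3: ·
after 17 — crash(4): n4:✗foll/t2/[-]
after 18 — propose(2,'z'): n2:lead/t1/[q,z]
after 19 — recover(4): n4:foll/t2/[-]

1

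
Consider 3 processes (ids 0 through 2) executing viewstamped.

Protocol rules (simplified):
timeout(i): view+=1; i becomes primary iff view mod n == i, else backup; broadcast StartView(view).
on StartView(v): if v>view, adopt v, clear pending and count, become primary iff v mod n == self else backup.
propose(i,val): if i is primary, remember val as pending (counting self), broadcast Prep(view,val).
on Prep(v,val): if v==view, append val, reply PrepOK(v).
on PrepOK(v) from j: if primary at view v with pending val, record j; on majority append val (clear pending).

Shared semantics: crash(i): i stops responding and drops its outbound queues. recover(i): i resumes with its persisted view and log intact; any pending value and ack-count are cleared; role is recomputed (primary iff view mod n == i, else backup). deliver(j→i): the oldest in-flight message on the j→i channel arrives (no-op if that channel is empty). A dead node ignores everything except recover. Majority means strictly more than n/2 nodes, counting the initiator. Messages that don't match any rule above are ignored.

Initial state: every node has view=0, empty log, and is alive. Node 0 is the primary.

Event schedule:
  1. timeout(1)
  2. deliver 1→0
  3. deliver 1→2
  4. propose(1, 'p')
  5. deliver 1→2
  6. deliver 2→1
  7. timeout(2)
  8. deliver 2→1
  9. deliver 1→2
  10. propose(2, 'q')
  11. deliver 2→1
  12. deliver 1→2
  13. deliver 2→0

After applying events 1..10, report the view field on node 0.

e1 timeout(1): 1[prim,v=1,-]
e2 deliver 1→0: 0[back,v=1,-]
e3 deliver 1→2: 2[back,v=1,-]
e4 propose(1,'p'): ·
e5 deliver 1→2: 2[back,v=1,p]
e6 deliver 2→1: 1[prim,v=1,p]
e7 timeout(2): 2[prim,v=2,p]
e8 deliver 2→1: 1[back,v=2,p]
e9 deliver 1→2: ·
e10 propose(2,'q'): ·

1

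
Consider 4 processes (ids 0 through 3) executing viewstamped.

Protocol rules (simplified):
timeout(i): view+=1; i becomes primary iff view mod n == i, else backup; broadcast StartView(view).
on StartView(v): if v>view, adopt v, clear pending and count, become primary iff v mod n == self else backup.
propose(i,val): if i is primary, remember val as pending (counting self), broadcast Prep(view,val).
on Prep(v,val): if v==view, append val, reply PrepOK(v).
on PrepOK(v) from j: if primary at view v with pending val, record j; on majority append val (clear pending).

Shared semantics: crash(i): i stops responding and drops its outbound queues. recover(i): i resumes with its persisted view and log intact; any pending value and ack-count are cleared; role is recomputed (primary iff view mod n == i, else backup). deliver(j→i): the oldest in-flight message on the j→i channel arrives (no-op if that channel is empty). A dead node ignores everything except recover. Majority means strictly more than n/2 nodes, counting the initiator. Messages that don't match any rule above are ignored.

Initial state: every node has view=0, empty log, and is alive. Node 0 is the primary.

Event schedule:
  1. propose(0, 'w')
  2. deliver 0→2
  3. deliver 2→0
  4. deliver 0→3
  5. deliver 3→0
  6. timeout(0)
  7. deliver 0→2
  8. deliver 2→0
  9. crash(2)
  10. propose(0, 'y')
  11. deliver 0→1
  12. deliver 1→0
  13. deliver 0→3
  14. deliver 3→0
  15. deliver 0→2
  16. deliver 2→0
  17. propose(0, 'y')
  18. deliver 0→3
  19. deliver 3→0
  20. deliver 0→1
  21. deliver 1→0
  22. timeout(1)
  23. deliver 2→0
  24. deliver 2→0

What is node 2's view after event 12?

1

e1 propose(0,'w'): ·
e2 deliver 0→2: 2[back,v=0,w]
e3 deliver 2→0: ·
e4 deliver 0→3: 3[back,v=0,w]
e5 deliver 3→0: 0[prim,v=0,w]
e6 timeout(0): 0[back,v=1,w]
e7 deliver 0→2: 2[back,v=1,w]
e8 deliver 2→0: ·
e9 crash(2): 2[✗back,v=1,w]
e10 propose(0,'y'): ·
e11 deliver 0→1: 1[back,v=0,w]
e12 deliver 1→0: ·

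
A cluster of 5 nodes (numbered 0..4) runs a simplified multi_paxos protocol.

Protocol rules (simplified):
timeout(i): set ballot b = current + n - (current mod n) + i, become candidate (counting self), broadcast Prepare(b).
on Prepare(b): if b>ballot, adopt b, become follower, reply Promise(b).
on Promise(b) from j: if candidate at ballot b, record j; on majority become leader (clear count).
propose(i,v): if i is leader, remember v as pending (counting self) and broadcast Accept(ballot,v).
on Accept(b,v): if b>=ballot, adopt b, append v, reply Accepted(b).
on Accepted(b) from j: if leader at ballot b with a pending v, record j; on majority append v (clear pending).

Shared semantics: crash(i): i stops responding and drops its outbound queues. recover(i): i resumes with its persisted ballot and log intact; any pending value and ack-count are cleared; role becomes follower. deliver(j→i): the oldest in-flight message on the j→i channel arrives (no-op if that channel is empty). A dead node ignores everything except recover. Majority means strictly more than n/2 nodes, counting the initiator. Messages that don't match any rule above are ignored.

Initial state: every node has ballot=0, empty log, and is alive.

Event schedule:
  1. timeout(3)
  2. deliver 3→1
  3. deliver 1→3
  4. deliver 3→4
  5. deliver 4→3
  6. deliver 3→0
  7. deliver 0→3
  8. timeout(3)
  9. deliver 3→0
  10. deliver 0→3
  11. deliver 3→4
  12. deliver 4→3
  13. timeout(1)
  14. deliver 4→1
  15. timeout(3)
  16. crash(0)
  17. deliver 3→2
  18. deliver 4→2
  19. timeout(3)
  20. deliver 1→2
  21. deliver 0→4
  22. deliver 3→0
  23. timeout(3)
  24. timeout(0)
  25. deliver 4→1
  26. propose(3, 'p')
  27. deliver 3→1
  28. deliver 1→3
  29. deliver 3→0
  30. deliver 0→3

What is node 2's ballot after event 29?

11

e1 timeout(3): 3[cand,b=8,-]
e2 deliver 3→1: 1[foll,b=8,-]
e3 deliver 1→3: ·
e4 deliver 3→4: 4[foll,b=8,-]
e5 deliver 4→3: 3[lead,b=8,-]
e6 deliver 3→0: 0[foll,b=8,-]
e7 deliver 0→3: ·
e8 timeout(3): 3[cand,b=13,-]
e9 deliver 3→0: 0[foll,b=13,-]
e10 deliver 0→3: ·
e11 deliver 3→4: 4[foll,b=13,-]
e12 deliver 4→3: 3[lead,b=13,-]
e13 timeout(1): 1[cand,b=11,-]
e14 deliver 4→1: ·
e15 timeout(3): 3[cand,b=18,-]
e16 crash(0): 0[✗foll,b=13,-]
e17 deliver 3→2: 2[foll,b=8,-]
e18 deliver 4→2: ·
e19 timeout(3): 3[cand,b=23,-]
e20 deliver 1→2: 2[foll,b=11,-]
e21 deliver 0→4: ·
e22 deliver 3→0: ·
e23 timeout(3): 3[cand,b=28,-]
e24 timeout(0): ·
e25 deliver 4→1: ·
e26 propose(3,'p'): ·
e27 deliver 3→1: 1[foll,b=13,-]
e28 deliver 1→3: ·
e29 deliver 3→0: ·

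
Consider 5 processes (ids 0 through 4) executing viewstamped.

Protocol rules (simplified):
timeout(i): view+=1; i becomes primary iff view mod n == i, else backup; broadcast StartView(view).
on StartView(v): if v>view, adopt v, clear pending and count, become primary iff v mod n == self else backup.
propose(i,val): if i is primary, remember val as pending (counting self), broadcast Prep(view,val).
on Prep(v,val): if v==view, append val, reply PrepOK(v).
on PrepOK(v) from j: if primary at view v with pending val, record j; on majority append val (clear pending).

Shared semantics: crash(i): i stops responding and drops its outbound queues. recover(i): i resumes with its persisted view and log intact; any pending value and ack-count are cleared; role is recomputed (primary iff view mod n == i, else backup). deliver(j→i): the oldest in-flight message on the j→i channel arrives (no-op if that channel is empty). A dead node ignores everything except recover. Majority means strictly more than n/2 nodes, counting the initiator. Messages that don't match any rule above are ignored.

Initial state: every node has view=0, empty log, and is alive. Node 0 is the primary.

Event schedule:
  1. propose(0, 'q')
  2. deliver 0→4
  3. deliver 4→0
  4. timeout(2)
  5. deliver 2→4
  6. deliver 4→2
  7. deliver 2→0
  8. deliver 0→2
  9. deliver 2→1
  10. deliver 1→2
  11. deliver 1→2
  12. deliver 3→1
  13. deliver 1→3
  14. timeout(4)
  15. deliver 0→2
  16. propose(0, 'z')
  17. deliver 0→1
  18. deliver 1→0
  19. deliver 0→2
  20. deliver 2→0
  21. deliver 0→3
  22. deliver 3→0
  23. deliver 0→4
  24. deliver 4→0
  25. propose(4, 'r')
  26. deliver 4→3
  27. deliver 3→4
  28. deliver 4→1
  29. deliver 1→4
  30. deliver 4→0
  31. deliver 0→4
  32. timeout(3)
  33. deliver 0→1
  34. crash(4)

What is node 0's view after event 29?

2

e1 propose(0,'q'): ·
e2 deliver 0→4: 4[back,v=0,q]
e3 deliver 4→0: ·
e4 timeout(2): 2[back,v=1,-]
e5 deliver 2→4: 4[back,v=1,q]
e6 deliver 4→2: ·
e7 deliver 2→0: 0[back,v=1,-]
e8 deliver 0→2: ·
e9 deliver 2→1: 1[prim,v=1,-]
e10 deliver 1→2: ·
e11 deliver 1→2: ·
e12 deliver 3→1: ·
e13 deliver 1→3: ·
e14 timeout(4): 4[back,v=2,q]
e15 deliver 0→2: ·
e16 propose(0,'z'): ·
e17 deliver 0→1: ·
e18 deliver 1→0: ·
e19 deliver 0→2: ·
e20 deliver 2→0: ·
e21 deliver 0→3: 3[back,v=0,q]
e22 deliver 3→0: ·
e23 deliver 0→4: ·
e24 deliver 4→0: 0[back,v=2,-]
e25 propose(4,'r'): ·
e26 deliver 4→3: 3[back,v=2,q]
e27 deliver 3→4: ·
e28 deliver 4→1: 1[back,v=2,-]
e29 deliver 1→4: ·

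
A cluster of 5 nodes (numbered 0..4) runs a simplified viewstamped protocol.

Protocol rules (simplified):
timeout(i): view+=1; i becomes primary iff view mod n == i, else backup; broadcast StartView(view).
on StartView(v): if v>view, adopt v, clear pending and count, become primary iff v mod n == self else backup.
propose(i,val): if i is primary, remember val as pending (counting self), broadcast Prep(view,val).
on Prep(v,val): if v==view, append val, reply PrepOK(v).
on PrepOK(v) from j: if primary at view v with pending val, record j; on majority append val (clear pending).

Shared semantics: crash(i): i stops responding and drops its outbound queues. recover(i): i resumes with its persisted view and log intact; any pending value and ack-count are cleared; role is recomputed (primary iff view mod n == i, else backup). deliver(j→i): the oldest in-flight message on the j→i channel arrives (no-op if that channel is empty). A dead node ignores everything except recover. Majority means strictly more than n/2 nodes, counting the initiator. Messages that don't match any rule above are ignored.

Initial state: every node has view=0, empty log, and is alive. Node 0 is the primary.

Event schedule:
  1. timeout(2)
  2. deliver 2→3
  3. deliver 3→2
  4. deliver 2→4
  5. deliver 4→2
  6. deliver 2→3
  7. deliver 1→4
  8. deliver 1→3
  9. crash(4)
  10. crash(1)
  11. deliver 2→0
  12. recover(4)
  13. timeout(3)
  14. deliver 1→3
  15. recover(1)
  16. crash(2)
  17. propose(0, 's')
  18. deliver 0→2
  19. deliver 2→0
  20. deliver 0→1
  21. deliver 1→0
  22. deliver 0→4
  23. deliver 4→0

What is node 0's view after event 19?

e1 timeout(2): 2[back,v=1,-]
e2 deliver 2→3: 3[back,v=1,-]
e3 deliver 3→2: ·
e4 deliver 2→4: 4[back,v=1,-]
e5 deliver 4→2: ·
e6 deliver 2→3: ·
e7 deliver 1→4: ·
e8 deliver 1→3: ·
e9 crash(4): 4[✗back,v=1,-]
e10 crash(1): 1[✗back,v=0,-]
e11 deliver 2→0: 0[back,v=1,-]
e12 recover(4): 4[back,v=1,-]
e13 timeout(3): 3[back,v=2,-]
e14 deliver 1→3: ·
e15 recover(1): 1[back,v=0,-]
e16 crash(2): 2[✗back,v=1,-]
e17 propose(0,'s'): ·
e18 deliver 0→2: ·
e19 deliver 2→0: ·

1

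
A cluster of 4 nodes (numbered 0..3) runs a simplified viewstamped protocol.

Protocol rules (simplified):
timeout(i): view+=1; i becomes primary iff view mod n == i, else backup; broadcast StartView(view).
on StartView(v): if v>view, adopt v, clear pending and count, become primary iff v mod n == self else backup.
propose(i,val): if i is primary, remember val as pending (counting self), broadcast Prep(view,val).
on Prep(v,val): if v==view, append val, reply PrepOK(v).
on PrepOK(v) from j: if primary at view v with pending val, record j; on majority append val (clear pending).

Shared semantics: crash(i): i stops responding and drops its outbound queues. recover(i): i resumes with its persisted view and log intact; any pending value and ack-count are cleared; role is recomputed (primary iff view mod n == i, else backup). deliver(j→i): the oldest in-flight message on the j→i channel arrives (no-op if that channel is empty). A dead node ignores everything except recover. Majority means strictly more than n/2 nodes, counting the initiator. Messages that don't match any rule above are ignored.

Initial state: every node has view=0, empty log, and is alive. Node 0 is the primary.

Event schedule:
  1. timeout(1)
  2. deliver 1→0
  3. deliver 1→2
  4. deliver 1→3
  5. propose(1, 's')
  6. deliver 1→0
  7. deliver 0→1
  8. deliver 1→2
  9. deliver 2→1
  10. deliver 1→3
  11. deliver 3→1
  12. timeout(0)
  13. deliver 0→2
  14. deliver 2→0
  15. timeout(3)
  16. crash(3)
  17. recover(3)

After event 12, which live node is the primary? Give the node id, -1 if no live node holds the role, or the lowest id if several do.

step 1 timeout(1): 1={prim,v=1,log=-}
step 2 deliver 1→0: 0={back,v=1,log=-}
step 3 deliver 1→2: 2={back,v=1,log=-}
step 4 deliver 1→3: 3={back,v=1,log=-}
step 5 propose(1,'s'): —
step 6 deliver 1→0: 0={back,v=1,log=s}
step 7 deliver 0→1: —
step 8 deliver 1→2: 2={back,v=1,log=s}
step 9 deliver 2→1: 1={prim,v=1,log=s}
step 10 deliver 1→3: 3={back,v=1,log=s}
step 11 deliver 3→1: —
step 12 timeout(0): 0={back,v=2,log=s}

1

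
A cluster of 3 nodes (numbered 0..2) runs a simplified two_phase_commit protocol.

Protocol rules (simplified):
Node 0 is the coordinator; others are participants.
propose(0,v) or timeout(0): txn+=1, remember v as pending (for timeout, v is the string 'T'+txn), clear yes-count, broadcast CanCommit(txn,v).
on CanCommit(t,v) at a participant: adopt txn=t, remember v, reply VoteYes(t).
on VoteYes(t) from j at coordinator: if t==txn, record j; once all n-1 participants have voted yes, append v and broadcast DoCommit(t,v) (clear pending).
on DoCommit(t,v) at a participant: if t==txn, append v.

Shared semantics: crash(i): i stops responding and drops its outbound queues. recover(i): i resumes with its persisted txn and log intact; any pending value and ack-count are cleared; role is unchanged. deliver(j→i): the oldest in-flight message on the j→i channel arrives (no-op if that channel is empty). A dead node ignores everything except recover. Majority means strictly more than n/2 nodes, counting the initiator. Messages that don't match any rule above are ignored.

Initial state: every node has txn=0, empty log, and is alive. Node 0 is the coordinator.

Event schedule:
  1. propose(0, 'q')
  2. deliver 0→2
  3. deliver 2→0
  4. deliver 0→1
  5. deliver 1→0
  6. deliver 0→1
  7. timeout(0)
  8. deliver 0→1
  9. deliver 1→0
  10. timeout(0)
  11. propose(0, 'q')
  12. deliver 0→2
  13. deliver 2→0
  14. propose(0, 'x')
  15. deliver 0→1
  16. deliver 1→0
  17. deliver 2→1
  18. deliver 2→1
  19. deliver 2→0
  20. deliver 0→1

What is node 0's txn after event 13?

4

e1 propose(0,'q'): 0[coor,t=1,-]
e2 deliver 0→2: 2[part,t=1,-]
e3 deliver 2→0: ·
e4 deliver 0→1: 1[part,t=1,-]
e5 deliver 1→0: 0[coor,t=1,q]
e6 deliver 0→1: 1[part,t=1,q]
e7 timeout(0): 0[coor,t=2,q]
e8 deliver 0→1: 1[part,t=2,q]
e9 deliver 1→0: ·
e10 timeout(0): 0[coor,t=3,q]
e11 propose(0,'q'): 0[coor,t=4,q]
e12 deliver 0→2: 2[part,t=1,q]
e13 deliver 2→0: ·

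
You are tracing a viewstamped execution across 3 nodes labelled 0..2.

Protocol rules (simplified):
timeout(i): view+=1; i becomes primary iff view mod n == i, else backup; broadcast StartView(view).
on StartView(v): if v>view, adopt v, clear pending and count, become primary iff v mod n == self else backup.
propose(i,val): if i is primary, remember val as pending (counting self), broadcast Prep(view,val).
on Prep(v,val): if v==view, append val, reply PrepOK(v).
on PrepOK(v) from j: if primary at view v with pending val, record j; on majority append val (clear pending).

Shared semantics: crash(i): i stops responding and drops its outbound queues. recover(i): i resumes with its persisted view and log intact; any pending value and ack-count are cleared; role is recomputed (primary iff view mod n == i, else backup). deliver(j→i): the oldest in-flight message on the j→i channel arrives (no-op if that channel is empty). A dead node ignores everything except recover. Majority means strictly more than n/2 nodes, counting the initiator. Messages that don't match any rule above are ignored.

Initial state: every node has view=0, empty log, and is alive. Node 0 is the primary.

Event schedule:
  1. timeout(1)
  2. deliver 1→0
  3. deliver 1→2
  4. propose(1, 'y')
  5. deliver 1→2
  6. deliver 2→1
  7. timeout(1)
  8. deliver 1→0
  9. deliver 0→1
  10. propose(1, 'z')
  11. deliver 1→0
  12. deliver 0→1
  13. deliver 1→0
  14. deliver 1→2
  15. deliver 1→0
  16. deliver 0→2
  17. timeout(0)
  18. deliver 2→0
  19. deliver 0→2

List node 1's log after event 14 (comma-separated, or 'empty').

[1] timeout(1) → N1(prim v1 [-])
[2] deliver 1→0 → N0(back v1 [-])
[3] deliver 1→2 → N2(back v1 [-])
[4] propose(1,'y') → ∅
[5] deliver 1→2 → N2(back v1 [y])
[6] deliver 2→1 → N1(prim v1 [y])
[7] timeout(1) → N1(back v2 [y])
[8] deliver 1→0 → N0(back v1 [y])
[9] deliver 0→1 → ∅
[10] propose(1,'z') → ∅
[11] deliver 1→0 → N0(back v2 [y])
[12] deliver 0→1 → ∅
[13] deliver 1→0 → ∅
[14] deliver 1→2 → N2(prim v2 [y])

y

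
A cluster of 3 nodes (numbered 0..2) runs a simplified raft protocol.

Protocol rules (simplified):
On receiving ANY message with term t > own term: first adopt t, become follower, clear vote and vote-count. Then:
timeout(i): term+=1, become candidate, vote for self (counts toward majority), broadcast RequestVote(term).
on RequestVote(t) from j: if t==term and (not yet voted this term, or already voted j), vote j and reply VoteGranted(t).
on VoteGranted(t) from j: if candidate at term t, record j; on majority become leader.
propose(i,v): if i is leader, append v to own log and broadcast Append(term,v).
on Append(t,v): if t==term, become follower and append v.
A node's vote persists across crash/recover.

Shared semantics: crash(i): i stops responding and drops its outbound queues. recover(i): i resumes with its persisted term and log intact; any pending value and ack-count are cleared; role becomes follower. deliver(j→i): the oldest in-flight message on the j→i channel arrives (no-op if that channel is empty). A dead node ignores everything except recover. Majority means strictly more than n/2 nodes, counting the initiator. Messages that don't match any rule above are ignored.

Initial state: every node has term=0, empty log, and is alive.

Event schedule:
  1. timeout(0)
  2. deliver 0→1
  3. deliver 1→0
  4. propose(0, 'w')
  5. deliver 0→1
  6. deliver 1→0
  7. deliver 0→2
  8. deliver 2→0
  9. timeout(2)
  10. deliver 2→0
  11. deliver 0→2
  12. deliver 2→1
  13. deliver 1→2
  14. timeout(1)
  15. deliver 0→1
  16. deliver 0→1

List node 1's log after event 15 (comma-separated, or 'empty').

e1 timeout(0): 0[cand,t=1,-]
e2 deliver 0→1: 1[foll,t=1,-]
e3 deliver 1→0: 0[lead,t=1,-]
e4 propose(0,'w'): 0[lead,t=1,w]
e5 deliver 0→1: 1[foll,t=1,w]
e6 deliver 1→0: ·
e7 deliver 0→2: 2[foll,t=1,-]
e8 deliver 2→0: ·
e9 timeout(2): 2[cand,t=2,-]
e10 deliver 2→0: 0[foll,t=2,w]
e11 deliver 0→2: ·
e12 deliver 2→1: 1[foll,t=2,w]
e13 deliver 1→2: 2[lead,t=2,-]
e14 timeout(1): 1[cand,t=3,w]
e15 deliver 0→1: ·

w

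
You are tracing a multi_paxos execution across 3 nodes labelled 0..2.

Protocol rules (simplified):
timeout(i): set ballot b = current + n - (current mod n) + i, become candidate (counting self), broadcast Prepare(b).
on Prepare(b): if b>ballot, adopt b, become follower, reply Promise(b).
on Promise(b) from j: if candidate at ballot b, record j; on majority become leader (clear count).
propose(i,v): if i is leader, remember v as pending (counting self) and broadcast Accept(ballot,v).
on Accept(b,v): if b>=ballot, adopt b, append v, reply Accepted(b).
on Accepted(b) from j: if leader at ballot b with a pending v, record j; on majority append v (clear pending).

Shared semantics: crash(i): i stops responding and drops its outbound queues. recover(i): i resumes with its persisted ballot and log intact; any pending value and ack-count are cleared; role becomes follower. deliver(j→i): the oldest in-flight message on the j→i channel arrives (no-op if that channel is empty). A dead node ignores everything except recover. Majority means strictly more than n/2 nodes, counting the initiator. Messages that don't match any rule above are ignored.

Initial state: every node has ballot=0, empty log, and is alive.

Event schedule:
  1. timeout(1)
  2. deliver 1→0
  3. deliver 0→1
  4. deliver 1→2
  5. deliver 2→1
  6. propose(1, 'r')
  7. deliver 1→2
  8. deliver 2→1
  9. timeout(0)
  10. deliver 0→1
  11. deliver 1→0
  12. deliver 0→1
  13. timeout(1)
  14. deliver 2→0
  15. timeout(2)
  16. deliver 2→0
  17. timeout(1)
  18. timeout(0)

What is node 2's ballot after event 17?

8

e1 timeout(1): 1[cand,b=4,-]
e2 deliver 1→0: 0[foll,b=4,-]
e3 deliver 0→1: 1[lead,b=4,-]
e4 deliver 1→2: 2[foll,b=4,-]
e5 deliver 2→1: ·
e6 propose(1,'r'): ·
e7 deliver 1→2: 2[foll,b=4,r]
e8 deliver 2→1: 1[lead,b=4,r]
e9 timeout(0): 0[cand,b=6,-]
e10 deliver 0→1: 1[foll,b=6,r]
e11 deliver 1→0: ·
e12 deliver 0→1: ·
e13 timeout(1): 1[cand,b=10,r]
e14 deliver 2→0: ·
e15 timeout(2): 2[cand,b=8,r]
e16 deliver 2→0: 0[foll,b=8,-]
e17 timeout(1): 1[cand,b=13,r]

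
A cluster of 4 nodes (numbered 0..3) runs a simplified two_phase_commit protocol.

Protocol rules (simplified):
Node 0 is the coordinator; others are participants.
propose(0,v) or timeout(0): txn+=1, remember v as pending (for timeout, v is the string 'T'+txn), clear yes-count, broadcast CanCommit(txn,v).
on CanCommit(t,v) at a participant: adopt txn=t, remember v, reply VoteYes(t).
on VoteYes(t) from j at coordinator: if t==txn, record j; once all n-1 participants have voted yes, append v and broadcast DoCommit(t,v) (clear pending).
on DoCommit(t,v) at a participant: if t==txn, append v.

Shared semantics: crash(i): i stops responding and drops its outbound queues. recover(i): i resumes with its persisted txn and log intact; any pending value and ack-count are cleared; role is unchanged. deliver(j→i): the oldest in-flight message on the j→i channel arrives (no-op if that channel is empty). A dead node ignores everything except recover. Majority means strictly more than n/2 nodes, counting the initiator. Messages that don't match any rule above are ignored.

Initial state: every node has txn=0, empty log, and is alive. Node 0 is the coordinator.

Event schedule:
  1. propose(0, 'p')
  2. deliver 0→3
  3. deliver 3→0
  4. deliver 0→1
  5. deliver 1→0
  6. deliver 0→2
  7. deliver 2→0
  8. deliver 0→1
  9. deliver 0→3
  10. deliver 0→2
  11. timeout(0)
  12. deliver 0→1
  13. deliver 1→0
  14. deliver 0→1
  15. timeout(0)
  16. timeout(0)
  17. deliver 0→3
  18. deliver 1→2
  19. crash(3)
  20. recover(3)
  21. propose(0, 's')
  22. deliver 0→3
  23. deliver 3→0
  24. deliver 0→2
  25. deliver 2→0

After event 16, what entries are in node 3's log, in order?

p

e1 propose(0,'p'): 0[coor,t=1,-]
e2 deliver 0→3: 3[part,t=1,-]
e3 deliver 3→0: ·
e4 deliver 0→1: 1[part,t=1,-]
e5 deliver 1→0: ·
e6 deliver 0→2: 2[part,t=1,-]
e7 deliver 2→0: 0[coor,t=1,p]
e8 deliver 0→1: 1[part,t=1,p]
e9 deliver 0→3: 3[part,t=1,p]
e10 deliver 0→2: 2[part,t=1,p]
e11 timeout(0): 0[coor,t=2,p]
e12 deliver 0→1: 1[part,t=2,p]
e13 deliver 1→0: ·
e14 deliver 0→1: ·
e15 timeout(0): 0[coor,t=3,p]
e16 timeout(0): 0[coor,t=4,p]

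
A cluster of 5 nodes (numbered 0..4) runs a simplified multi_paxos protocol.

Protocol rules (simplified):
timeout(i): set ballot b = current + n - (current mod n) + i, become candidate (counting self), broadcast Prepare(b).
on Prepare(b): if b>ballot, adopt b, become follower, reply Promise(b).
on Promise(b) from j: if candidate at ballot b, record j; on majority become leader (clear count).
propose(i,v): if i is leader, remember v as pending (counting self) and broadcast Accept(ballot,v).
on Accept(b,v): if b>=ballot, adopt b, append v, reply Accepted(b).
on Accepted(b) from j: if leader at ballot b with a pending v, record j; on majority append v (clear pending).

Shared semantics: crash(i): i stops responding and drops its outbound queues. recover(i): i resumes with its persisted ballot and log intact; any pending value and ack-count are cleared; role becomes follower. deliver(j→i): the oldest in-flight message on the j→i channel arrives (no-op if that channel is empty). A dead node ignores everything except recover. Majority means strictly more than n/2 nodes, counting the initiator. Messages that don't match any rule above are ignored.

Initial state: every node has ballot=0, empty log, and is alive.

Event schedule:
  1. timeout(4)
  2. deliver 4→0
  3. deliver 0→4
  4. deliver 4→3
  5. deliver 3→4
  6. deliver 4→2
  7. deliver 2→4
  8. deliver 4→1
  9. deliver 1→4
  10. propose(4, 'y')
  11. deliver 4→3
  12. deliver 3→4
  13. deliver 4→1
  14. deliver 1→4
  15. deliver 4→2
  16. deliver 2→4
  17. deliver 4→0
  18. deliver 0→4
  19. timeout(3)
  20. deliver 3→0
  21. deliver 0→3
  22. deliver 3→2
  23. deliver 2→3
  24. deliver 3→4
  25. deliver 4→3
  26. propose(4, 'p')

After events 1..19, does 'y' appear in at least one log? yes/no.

yes

1. timeout(4):  <4:cand b9 ->
2. deliver 4→0:  <0:foll b9 ->
3. deliver 0→4:  nop
4. deliver 4→3:  <3:foll b9 ->
5. deliver 3→4:  <4:lead b9 ->
6. deliver 4→2:  <2:foll b9 ->
7. deliver 2→4:  nop
8. deliver 4→1:  <1:foll b9 ->
9. deliver 1→4:  nop
10. propose(4,'y'):  nop
11. deliver 4→3:  <3:foll b9 y>
12. deliver 3→4:  nop
13. deliver 4→1:  <1:foll b9 y>
14. deliver 1→4:  <4:lead b9 y>
15. deliver 4→2:  <2:foll b9 y>
16. deliver 2→4:  nop
17. deliver 4→0:  <0:foll b9 y>
18. deliver 0→4:  nop
19. timeout(3):  <3:cand b13 y>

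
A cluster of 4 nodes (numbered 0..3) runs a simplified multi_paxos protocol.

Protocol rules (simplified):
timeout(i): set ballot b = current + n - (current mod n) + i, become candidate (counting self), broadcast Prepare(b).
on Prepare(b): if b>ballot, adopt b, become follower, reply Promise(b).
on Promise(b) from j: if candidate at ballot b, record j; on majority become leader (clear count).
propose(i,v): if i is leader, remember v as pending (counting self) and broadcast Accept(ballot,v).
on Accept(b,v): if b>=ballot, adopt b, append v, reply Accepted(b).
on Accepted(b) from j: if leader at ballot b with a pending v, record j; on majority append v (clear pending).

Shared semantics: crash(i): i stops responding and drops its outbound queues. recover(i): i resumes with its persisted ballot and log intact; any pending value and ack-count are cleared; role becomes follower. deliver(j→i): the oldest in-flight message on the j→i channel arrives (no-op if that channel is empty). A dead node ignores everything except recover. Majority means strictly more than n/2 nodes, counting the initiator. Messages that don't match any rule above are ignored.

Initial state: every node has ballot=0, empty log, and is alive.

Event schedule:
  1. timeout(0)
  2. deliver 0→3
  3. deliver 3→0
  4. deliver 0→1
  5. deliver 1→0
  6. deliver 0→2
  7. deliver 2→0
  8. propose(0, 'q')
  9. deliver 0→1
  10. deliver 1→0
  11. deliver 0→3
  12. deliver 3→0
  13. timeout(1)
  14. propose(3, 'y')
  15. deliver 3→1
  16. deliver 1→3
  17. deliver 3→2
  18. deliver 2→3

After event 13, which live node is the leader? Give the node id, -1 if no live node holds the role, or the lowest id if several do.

0

[1] timeout(0) → N0(cand b4 [-])
[2] deliver 0→3 → N3(foll b4 [-])
[3] deliver 3→0 → ∅
[4] deliver 0→1 → N1(foll b4 [-])
[5] deliver 1→0 → N0(lead b4 [-])
[6] deliver 0→2 → N2(foll b4 [-])
[7] deliver 2→0 → ∅
[8] propose(0,'q') → ∅
[9] deliver 0→1 → N1(foll b4 [q])
[10] deliver 1→0 → ∅
[11] deliver 0→3 → N3(foll b4 [q])
[12] deliver 3→0 → N0(lead b4 [q])
[13] timeout(1) → N1(cand b9 [q])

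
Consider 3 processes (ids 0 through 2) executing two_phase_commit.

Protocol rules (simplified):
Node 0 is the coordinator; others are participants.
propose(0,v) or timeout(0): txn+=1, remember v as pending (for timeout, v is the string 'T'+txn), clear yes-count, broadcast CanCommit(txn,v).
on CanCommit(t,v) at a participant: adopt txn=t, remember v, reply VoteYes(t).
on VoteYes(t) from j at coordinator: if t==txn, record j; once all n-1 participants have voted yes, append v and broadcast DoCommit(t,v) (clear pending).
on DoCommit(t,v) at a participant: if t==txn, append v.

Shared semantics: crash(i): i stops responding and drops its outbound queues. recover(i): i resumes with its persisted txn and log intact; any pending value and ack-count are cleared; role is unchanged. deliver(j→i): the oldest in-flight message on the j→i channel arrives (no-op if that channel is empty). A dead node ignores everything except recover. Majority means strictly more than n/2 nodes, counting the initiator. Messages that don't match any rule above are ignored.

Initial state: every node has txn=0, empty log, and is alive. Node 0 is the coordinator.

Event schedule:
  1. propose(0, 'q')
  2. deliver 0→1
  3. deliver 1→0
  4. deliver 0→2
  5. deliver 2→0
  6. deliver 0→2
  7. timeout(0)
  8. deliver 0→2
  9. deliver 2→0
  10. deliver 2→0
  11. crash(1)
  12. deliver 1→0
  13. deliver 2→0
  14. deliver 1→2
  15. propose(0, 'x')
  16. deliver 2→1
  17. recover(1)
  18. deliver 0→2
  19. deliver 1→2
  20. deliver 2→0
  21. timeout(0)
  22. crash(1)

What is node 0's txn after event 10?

2

e1 propose(0,'q'): 0[coor,t=1,-]
e2 deliver 0→1: 1[part,t=1,-]
e3 deliver 1→0: ·
e4 deliver 0→2: 2[part,t=1,-]
e5 deliver 2→0: 0[coor,t=1,q]
e6 deliver 0→2: 2[part,t=1,q]
e7 timeout(0): 0[coor,t=2,q]
e8 deliver 0→2: 2[part,t=2,q]
e9 deliver 2→0: ·
e10 deliver 2→0: ·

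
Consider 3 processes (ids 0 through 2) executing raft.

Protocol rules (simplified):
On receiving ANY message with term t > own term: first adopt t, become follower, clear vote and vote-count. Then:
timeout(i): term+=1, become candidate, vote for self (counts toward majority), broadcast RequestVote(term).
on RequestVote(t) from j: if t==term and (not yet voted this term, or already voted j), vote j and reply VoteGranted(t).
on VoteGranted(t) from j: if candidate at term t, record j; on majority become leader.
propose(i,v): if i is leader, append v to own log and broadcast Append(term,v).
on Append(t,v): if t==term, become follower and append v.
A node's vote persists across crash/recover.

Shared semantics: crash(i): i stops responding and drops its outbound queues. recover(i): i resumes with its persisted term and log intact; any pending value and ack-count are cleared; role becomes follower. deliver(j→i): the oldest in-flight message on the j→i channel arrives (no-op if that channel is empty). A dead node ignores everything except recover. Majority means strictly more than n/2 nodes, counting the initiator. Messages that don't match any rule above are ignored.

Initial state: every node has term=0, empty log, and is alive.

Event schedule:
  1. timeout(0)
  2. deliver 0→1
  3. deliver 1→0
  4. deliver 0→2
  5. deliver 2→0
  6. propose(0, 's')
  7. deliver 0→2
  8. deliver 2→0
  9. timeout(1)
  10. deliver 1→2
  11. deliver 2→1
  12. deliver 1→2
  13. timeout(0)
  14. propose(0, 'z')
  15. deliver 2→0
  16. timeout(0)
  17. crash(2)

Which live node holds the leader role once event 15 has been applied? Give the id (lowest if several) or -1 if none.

e1 timeout(0): 0[cand,t=1,-]
e2 deliver 0→1: 1[foll,t=1,-]
e3 deliver 1→0: 0[lead,t=1,-]
e4 deliver 0→2: 2[foll,t=1,-]
e5 deliver 2→0: ·
e6 propose(0,'s'): 0[lead,t=1,s]
e7 deliver 0→2: 2[foll,t=1,s]
e8 deliver 2→0: ·
e9 timeout(1): 1[cand,t=2,-]
e10 deliver 1→2: 2[foll,t=2,s]
e11 deliver 2→1: 1[lead,t=2,-]
e12 deliver 1→2: ·
e13 timeout(0): 0[cand,t=2,s]
e14 propose(0,'z'): ·
e15 deliver 2→0: ·

1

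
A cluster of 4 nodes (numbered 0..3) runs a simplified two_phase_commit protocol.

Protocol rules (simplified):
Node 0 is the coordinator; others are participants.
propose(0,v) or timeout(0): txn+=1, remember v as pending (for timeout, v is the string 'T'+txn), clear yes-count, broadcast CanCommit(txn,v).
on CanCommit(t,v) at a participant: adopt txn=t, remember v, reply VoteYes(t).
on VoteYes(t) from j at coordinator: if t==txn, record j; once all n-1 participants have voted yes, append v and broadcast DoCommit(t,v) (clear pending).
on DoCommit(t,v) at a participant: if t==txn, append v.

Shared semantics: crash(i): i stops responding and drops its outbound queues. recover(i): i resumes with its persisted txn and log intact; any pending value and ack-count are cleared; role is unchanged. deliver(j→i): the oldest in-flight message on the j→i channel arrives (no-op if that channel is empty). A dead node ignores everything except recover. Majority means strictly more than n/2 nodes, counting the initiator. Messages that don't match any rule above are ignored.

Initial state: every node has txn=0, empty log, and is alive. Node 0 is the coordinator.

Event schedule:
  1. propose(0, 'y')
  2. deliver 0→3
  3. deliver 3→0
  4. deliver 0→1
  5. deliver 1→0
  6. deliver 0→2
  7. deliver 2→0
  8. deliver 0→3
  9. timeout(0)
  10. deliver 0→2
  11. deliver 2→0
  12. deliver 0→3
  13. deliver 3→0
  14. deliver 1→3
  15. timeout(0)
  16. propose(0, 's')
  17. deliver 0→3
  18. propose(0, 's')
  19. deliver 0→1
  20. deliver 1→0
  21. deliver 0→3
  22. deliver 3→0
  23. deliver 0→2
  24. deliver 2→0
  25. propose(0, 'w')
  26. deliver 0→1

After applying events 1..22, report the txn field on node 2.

1

step 1 propose(0,'y'): 0={coor,t=1,log=-}
step 2 deliver 0→3: 3={part,t=1,log=-}
step 3 deliver 3→0: —
step 4 deliver 0→1: 1={part,t=1,log=-}
step 5 deliver 1→0: —
step 6 deliver 0→2: 2={part,t=1,log=-}
step 7 deliver 2→0: 0={coor,t=1,log=y}
step 8 deliver 0→3: 3={part,t=1,log=y}
step 9 timeout(0): 0={coor,t=2,log=y}
step 10 deliver 0→2: 2={part,t=1,log=y}
step 11 deliver 2→0: —
step 12 deliver 0→3: 3={part,t=2,log=y}
step 13 deliver 3→0: —
step 14 deliver 1→3: —
step 15 timeout(0): 0={coor,t=3,log=y}
step 16 propose(0,'s'): 0={coor,t=4,log=y}
step 17 deliver 0→3: 3={part,t=3,log=y}
step 18 propose(0,'s'): 0={coor,t=5,log=y}
step 19 deliver 0→1: 1={part,t=1,log=y}
step 20 deliver 1→0: —
step 21 deliver 0→3: 3={part,t=4,log=y}
step 22 deliver 3→0: —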